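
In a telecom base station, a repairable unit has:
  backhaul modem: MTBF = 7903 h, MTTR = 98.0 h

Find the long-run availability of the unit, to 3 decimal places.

0.988

A(backhaul modem) = MTBF/(MTBF+MTTR) = 7903/(7903+98.0) = 0.988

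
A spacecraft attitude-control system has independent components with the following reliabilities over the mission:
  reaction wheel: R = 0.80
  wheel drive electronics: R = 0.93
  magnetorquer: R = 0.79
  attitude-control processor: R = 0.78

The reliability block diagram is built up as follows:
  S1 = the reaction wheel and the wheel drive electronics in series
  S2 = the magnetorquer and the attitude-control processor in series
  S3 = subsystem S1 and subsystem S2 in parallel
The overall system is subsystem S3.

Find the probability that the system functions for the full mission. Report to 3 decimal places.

Series (reaction wheel and wheel drive electronics): 0.80000 × 0.93000 = 0.74400
Series (magnetorquer and attitude-control processor): 0.79000 × 0.78000 = 0.61620
Parallel ([0.74400] and [0.61620]): 1 − (1 − 0.74400)(1 − 0.61620) = 0.902

0.902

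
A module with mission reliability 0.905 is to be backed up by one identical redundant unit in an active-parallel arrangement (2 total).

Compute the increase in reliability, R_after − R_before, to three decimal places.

0.086

R_before = 0.905
R_after = 1 − (1 − 0.905)^2 = 0.991
ΔR = 0.991 − 0.905 = 0.086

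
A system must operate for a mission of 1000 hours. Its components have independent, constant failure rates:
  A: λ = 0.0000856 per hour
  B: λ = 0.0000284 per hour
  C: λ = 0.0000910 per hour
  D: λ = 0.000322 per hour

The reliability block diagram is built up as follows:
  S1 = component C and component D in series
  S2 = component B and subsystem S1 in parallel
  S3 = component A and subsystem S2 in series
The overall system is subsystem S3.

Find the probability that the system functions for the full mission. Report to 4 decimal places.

R(A) = exp(−0.0000856 × 1000) = 0.917961
R(B) = exp(−0.0000284 × 1000) = 0.971999
R(C) = exp(−0.0000910 × 1000) = 0.913018
R(D) = exp(−0.000322 × 1000) = 0.724698
Series (C and D): 0.913018 × 0.724698 = 0.661662
Parallel (B and [0.661662]): 1 − (1 − 0.971999)(1 − 0.661662) = 0.990526
Series (A and [0.990526]): 0.917961 × 0.990526 = 0.9093

0.9093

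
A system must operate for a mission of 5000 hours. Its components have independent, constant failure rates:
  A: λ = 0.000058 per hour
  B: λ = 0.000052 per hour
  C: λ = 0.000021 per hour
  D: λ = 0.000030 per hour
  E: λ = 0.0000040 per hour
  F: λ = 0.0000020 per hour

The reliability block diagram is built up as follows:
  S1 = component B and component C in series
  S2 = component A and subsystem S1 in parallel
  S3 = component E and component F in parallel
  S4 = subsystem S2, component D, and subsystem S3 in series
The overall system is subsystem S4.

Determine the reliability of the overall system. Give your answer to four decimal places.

0.7943

R(A) = exp(−0.000058 × 5000) = 0.748264
R(B) = exp(−0.000052 × 5000) = 0.771052
R(C) = exp(−0.000021 × 5000) = 0.900325
R(D) = exp(−0.000030 × 5000) = 0.860708
R(E) = exp(−0.0000040 × 5000) = 0.980199
R(F) = exp(−0.0000020 × 5000) = 0.990050
Series (B and C): 0.771052 × 0.900325 = 0.694197
Parallel (A and [0.694197]): 1 − (1 − 0.748264)(1 − 0.694197) = 0.923018
Parallel (E and F): 1 − (1 − 0.980199)(1 − 0.990050) = 0.999803
Series ([0.923018], D, and [0.999803]): 0.923018 × 0.860708 × 0.999803 = 0.7943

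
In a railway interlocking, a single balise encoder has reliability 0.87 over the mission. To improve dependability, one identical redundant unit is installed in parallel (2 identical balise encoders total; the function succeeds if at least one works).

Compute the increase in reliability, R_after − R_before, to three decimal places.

R_before = 0.87
R_after = 1 − (1 − 0.87)^2 = 0.983
ΔR = 0.983 − 0.87 = 0.113

0.113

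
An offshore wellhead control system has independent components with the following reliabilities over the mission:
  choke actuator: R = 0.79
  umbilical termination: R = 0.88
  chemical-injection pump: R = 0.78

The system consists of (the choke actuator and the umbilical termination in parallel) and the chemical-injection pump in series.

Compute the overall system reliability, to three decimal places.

0.760

Parallel (choke actuator and umbilical termination): 1 − (1 − 0.79000)(1 − 0.88000) = 0.97480
Series ([0.97480] and chemical-injection pump): 0.97480 × 0.78000 = 0.760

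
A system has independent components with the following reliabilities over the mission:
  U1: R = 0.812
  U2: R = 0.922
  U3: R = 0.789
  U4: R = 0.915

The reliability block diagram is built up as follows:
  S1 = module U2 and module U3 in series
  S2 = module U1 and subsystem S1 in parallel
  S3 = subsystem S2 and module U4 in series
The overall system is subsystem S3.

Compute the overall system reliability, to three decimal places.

0.868

Series (U2 and U3): 0.92200 × 0.78900 = 0.72746
Parallel (U1 and [0.72746]): 1 − (1 − 0.81200)(1 − 0.72746) = 0.94876
Series ([0.94876] and U4): 0.94876 × 0.91500 = 0.868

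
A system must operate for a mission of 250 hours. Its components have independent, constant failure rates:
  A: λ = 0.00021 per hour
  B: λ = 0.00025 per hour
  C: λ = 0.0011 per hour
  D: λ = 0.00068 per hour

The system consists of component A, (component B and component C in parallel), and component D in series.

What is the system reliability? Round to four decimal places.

R(A) = exp(−0.00021 × 250) = 0.948854
R(B) = exp(−0.00025 × 250) = 0.939413
R(C) = exp(−0.0011 × 250) = 0.759572
R(D) = exp(−0.00068 × 250) = 0.843665
Parallel (B and C): 1 − (1 − 0.939413)(1 − 0.759572) = 0.985433
Series (A, [0.985433], and D): 0.948854 × 0.985433 × 0.843665 = 0.7889

0.7889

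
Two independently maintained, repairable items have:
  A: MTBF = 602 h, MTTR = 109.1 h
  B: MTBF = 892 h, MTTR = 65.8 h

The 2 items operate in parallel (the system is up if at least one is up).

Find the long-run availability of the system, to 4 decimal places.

A(A) = MTBF/(MTBF+MTTR) = 602/(602+109.1) = 0.846576
A(B) = MTBF/(MTBF+MTTR) = 892/(892+65.8) = 0.931301
Parallel availability: 1 − (1 − 0.846576)(1 − 0.931301) = 0.9895

0.9895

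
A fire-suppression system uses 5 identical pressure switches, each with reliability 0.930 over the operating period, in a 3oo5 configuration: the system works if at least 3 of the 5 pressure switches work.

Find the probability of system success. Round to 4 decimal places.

R = Σ_{i=3}^{5} C(5,i) p^i (1−p)^{5−i} with p = 0.930
C(5,3)·0.930^3·0.070^2 = 0.039413
C(5,4)·0.930^4·0.070^1 = 0.261818
C(5,5)·0.930^5·0.070^0 = 0.695688
Sum = 0.9969

0.9969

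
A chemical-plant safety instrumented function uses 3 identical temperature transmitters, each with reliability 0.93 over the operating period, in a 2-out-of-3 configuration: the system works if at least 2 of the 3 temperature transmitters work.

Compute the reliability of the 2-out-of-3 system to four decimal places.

R = Σ_{i=2}^{3} C(3,i) p^i (1−p)^{3−i} with p = 0.93
C(3,2)·0.93^2·0.07^1 = 0.181629
C(3,3)·0.93^3·0.07^0 = 0.804357
Sum = 0.9860

0.9860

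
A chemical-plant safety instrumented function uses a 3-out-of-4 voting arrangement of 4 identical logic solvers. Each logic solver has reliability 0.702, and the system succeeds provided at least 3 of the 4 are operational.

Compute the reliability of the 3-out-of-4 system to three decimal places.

0.655

R = Σ_{i=3}^{4} C(4,i) p^i (1−p)^{4−i} with p = 0.702
C(4,3)·0.702^3·0.298^1 = 0.41237
C(4,4)·0.702^4·0.298^0 = 0.24286
Sum = 0.655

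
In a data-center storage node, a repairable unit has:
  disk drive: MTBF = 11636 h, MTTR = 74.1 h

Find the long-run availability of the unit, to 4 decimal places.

A(disk drive) = MTBF/(MTBF+MTTR) = 11636/(11636+74.1) = 0.9937

0.9937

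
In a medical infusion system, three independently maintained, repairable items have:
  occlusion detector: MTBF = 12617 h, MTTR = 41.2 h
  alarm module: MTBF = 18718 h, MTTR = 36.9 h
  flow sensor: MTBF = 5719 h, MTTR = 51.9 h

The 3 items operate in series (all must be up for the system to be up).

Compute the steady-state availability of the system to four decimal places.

A(occlusion detector) = MTBF/(MTBF+MTTR) = 12617/(12617+41.2) = 0.996745
A(alarm module) = MTBF/(MTBF+MTTR) = 18718/(18718+36.9) = 0.998033
A(flow sensor) = MTBF/(MTBF+MTTR) = 5719/(5719+51.9) = 0.991007
Series availability: 0.996745 × 0.998033 × 0.991007 = 0.9858

0.9858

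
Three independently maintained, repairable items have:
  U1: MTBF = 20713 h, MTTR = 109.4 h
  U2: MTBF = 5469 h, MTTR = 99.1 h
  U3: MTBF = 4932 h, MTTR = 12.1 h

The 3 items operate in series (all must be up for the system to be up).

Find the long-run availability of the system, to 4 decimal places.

0.9747

A(U1) = MTBF/(MTBF+MTTR) = 20713/(20713+109.4) = 0.994746
A(U2) = MTBF/(MTBF+MTTR) = 5469/(5469+99.1) = 0.982202
A(U3) = MTBF/(MTBF+MTTR) = 4932/(4932+12.1) = 0.997553
Series availability: 0.994746 × 0.982202 × 0.997553 = 0.9747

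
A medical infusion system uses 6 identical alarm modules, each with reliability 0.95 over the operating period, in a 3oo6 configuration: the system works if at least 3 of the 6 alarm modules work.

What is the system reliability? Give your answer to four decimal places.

0.9999

R = Σ_{i=3}^{6} C(6,i) p^i (1−p)^{6−i} with p = 0.95
C(6,3)·0.95^3·0.05^3 = 0.002143
C(6,4)·0.95^4·0.05^2 = 0.030544
C(6,5)·0.95^5·0.05^1 = 0.232134
C(6,6)·0.95^6·0.05^0 = 0.735092
Sum = 0.9999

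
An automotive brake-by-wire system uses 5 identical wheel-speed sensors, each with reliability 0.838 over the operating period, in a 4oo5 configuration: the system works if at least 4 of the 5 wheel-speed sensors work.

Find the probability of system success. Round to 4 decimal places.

R = Σ_{i=4}^{5} C(5,i) p^i (1−p)^{5−i} with p = 0.838
C(5,4)·0.838^4·0.162^1 = 0.399449
C(5,5)·0.838^5·0.162^0 = 0.413257
Sum = 0.8127

0.8127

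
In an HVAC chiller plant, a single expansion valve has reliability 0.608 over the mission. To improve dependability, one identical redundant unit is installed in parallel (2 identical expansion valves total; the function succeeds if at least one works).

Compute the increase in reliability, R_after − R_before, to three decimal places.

0.238

R_before = 0.608
R_after = 1 − (1 − 0.608)^2 = 0.846
ΔR = 0.846 − 0.608 = 0.238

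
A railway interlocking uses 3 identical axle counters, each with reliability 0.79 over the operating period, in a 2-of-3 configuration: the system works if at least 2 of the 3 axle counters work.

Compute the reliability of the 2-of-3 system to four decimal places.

0.8862

R = Σ_{i=2}^{3} C(3,i) p^i (1−p)^{3−i} with p = 0.79
C(3,2)·0.79^2·0.21^1 = 0.393183
C(3,3)·0.79^3·0.21^0 = 0.493039
Sum = 0.8862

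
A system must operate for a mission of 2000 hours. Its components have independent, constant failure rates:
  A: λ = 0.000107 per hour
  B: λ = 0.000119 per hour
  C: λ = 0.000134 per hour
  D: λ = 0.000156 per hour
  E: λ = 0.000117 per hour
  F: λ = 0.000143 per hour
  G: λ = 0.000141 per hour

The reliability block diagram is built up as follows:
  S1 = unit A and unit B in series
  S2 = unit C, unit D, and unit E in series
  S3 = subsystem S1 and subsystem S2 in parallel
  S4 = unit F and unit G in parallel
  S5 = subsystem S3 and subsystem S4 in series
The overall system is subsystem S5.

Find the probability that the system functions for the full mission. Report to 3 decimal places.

0.749

R(A) = exp(−0.000107 × 2000) = 0.80735
R(B) = exp(−0.000119 × 2000) = 0.78820
R(C) = exp(−0.000134 × 2000) = 0.76491
R(D) = exp(−0.000156 × 2000) = 0.73198
R(E) = exp(−0.000117 × 2000) = 0.79136
R(F) = exp(−0.000143 × 2000) = 0.75126
R(G) = exp(−0.000141 × 2000) = 0.75427
Series (A and B): 0.80735 × 0.78820 = 0.63635
Series (C, D, and E): 0.76491 × 0.73198 × 0.79136 = 0.44308
Parallel ([0.63635] and [0.44308]): 1 − (1 − 0.63635)(1 − 0.44308) = 0.79748
Parallel (F and G): 1 − (1 − 0.75126)(1 − 0.75427) = 0.93888
Series ([0.79748] and [0.93888]): 0.79748 × 0.93888 = 0.749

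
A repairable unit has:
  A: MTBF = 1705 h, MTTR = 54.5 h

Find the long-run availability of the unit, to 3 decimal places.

A(A) = MTBF/(MTBF+MTTR) = 1705/(1705+54.5) = 0.969

0.969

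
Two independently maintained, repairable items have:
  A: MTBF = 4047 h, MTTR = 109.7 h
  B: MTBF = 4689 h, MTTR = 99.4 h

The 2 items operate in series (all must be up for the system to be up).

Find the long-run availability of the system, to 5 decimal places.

0.95340

A(A) = MTBF/(MTBF+MTTR) = 4047/(4047+109.7) = 0.973609
A(B) = MTBF/(MTBF+MTTR) = 4689/(4689+99.4) = 0.979242
Series availability: 0.973609 × 0.979242 = 0.95340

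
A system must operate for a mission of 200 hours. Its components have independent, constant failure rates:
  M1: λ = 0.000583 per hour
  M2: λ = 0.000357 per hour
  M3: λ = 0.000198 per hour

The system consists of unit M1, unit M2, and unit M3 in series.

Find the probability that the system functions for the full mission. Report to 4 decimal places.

0.7964

R(M1) = exp(−0.000583 × 200) = 0.889941
R(M2) = exp(−0.000357 × 200) = 0.931089
R(M3) = exp(−0.000198 × 200) = 0.961174
Series (M1, M2, and M3): 0.889941 × 0.931089 × 0.961174 = 0.7964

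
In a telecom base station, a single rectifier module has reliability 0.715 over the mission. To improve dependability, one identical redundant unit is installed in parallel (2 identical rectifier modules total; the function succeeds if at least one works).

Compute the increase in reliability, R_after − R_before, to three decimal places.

R_before = 0.715
R_after = 1 − (1 − 0.715)^2 = 0.919
ΔR = 0.919 − 0.715 = 0.204

0.204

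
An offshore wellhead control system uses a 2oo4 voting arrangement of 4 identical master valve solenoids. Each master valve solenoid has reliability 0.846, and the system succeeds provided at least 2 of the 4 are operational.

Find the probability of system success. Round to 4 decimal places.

0.9871

R = Σ_{i=2}^{4} C(4,i) p^i (1−p)^{4−i} with p = 0.846
C(4,2)·0.846^2·0.154^2 = 0.101844
C(4,3)·0.846^3·0.154^1 = 0.372985
C(4,4)·0.846^4·0.154^0 = 0.512249
Sum = 0.9871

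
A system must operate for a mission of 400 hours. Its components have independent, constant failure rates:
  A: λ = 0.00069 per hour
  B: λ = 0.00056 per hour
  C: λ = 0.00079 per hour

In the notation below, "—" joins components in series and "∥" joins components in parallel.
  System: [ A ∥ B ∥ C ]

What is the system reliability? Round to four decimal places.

R(A) = exp(−0.00069 × 400) = 0.758813
R(B) = exp(−0.00056 × 400) = 0.799315
R(C) = exp(−0.00079 × 400) = 0.729059
Parallel (A, B, and C): 1 − (1 − 0.758813)(1 − 0.799315)(1 − 0.729059) = 0.9869

0.9869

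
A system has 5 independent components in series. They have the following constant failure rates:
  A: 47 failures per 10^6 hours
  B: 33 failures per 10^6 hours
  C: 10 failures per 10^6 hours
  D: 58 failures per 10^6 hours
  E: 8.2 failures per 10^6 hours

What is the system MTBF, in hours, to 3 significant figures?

Series of exponential components: λ_sys = Σ λ_i
λ_sys = 0.000047 + 0.000033 + 0.000010 + 0.000058 + 0.0000082 = 1.5620e-04 /h
MTBF = 1 / λ_sys = 6400 h

6400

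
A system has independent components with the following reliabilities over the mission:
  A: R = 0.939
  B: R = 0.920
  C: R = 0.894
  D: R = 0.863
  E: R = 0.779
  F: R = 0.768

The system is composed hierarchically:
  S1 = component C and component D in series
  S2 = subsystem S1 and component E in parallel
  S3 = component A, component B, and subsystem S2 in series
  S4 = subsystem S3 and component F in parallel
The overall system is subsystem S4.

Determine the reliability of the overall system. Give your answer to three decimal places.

0.958

Series (C and D): 0.89400 × 0.86300 = 0.77152
Parallel ([0.77152] and E): 1 − (1 − 0.77152)(1 − 0.77900) = 0.94951
Series (A, B, and [0.94951]): 0.93900 × 0.92000 × 0.94951 = 0.82026
Parallel ([0.82026] and F): 1 − (1 − 0.82026)(1 − 0.76800) = 0.958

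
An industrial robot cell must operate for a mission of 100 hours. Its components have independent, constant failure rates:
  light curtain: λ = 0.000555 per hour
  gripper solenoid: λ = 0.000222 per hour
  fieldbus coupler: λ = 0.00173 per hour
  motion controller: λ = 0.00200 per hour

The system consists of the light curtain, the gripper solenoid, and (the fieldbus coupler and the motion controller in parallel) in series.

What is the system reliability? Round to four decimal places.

0.8986

R(light curtain) = exp(−0.000555 × 100) = 0.946012
R(gripper solenoid) = exp(−0.000222 × 100) = 0.978045
R(fieldbus coupler) = exp(−0.00173 × 100) = 0.841138
R(motion controller) = exp(−0.00200 × 100) = 0.818731
Parallel (fieldbus coupler and motion controller): 1 − (1 − 0.841138)(1 − 0.818731) = 0.971203
Series (light curtain, gripper solenoid, and [0.971203]): 0.946012 × 0.978045 × 0.971203 = 0.8986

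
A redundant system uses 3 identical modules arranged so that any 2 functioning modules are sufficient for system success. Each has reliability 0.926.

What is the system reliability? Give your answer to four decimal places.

0.9844

R = Σ_{i=2}^{3} C(3,i) p^i (1−p)^{3−i} with p = 0.926
C(3,2)·0.926^2·0.074^1 = 0.190360
C(3,3)·0.926^3·0.074^0 = 0.794023
Sum = 0.9844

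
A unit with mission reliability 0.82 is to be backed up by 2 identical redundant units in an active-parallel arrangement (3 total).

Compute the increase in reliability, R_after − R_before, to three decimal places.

R_before = 0.82
R_after = 1 − (1 − 0.82)^3 = 0.994
ΔR = 0.994 − 0.82 = 0.174

0.174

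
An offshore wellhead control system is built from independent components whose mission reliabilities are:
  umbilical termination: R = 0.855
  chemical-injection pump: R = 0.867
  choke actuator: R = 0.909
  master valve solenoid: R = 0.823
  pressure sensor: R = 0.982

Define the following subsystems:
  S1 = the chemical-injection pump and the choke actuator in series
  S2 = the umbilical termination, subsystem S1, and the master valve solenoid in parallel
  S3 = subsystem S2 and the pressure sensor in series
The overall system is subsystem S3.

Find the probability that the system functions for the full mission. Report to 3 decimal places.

0.977

Series (chemical-injection pump and choke actuator): 0.86700 × 0.90900 = 0.78810
Parallel (umbilical termination, [0.78810], and master valve solenoid): 1 − (1 − 0.85500)(1 − 0.78810)(1 − 0.82300) = 0.99456
Series ([0.99456] and pressure sensor): 0.99456 × 0.98200 = 0.977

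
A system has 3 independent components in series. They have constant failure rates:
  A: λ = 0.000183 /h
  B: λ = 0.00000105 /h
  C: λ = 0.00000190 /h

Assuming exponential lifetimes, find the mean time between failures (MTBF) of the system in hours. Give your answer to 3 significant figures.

5380

Series of exponential components: λ_sys = Σ λ_i
λ_sys = 0.000183 + 0.00000105 + 0.00000190 = 1.8595e-04 /h
MTBF = 1 / λ_sys = 5380 h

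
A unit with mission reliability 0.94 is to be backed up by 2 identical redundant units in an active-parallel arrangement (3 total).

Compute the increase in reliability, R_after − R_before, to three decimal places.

R_before = 0.94
R_after = 1 − (1 − 0.94)^3 = 1.000
ΔR = 1.000 − 0.94 = 0.060

0.060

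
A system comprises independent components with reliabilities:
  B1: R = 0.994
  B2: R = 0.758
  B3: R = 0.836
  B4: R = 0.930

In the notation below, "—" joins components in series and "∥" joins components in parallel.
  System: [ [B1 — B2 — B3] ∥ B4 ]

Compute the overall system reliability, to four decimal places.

0.9741

Series (B1, B2, and B3): 0.994000 × 0.758000 × 0.836000 = 0.629886
Parallel ([0.629886] and B4): 1 − (1 − 0.629886)(1 − 0.930000) = 0.9741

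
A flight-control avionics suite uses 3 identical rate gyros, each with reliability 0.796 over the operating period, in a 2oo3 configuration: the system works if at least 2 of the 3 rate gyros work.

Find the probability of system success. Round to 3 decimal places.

0.892

R = Σ_{i=2}^{3} C(3,i) p^i (1−p)^{3−i} with p = 0.796
C(3,2)·0.796^2·0.204^1 = 0.38777
C(3,3)·0.796^3·0.204^0 = 0.50436
Sum = 0.892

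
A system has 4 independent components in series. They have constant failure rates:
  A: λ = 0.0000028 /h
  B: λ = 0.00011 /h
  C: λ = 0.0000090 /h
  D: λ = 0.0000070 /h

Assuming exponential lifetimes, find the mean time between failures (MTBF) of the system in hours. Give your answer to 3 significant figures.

Series of exponential components: λ_sys = Σ λ_i
λ_sys = 0.0000028 + 0.00011 + 0.0000090 + 0.0000070 = 1.2880e-04 /h
MTBF = 1 / λ_sys = 7760 h

7760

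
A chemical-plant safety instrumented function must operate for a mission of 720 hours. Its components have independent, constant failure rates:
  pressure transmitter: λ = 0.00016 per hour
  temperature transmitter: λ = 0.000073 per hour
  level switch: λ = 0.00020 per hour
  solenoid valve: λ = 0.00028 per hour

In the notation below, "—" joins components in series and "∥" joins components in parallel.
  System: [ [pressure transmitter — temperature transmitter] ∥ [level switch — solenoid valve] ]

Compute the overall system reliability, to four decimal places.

0.9549

R(pressure transmitter) = exp(−0.00016 × 720) = 0.891188
R(temperature transmitter) = exp(−0.000073 × 720) = 0.948797
R(level switch) = exp(−0.00020 × 720) = 0.865888
R(solenoid valve) = exp(−0.00028 × 720) = 0.817422
Series (pressure transmitter and temperature transmitter): 0.891188 × 0.948797 = 0.845557
Series (level switch and solenoid valve): 0.865888 × 0.817422 = 0.707796
Parallel ([0.845557] and [0.707796]): 1 − (1 − 0.845557)(1 − 0.707796) = 0.9549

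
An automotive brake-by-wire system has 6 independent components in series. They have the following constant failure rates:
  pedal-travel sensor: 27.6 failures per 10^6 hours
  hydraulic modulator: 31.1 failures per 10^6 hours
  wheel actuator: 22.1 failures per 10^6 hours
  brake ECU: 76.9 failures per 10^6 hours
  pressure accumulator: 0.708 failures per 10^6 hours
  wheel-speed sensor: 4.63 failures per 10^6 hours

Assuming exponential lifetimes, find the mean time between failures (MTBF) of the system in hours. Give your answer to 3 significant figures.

6130

Series of exponential components: λ_sys = Σ λ_i
λ_sys = 0.0000276 + 0.0000311 + 0.0000221 + 0.0000769 + 0.000000708 + 0.00000463 = 1.6304e-04 /h
MTBF = 1 / λ_sys = 6130 h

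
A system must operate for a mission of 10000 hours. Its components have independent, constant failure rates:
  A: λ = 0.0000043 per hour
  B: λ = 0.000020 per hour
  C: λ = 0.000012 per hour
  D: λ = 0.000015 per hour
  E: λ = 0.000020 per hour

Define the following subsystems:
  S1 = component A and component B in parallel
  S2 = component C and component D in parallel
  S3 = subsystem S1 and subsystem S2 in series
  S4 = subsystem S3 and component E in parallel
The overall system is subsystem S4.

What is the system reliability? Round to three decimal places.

R(A) = exp(−0.0000043 × 10000) = 0.95791
R(B) = exp(−0.000020 × 10000) = 0.81873
R(C) = exp(−0.000012 × 10000) = 0.88692
R(D) = exp(−0.000015 × 10000) = 0.86071
R(E) = exp(−0.000020 × 10000) = 0.81873
Parallel (A and B): 1 − (1 − 0.95791)(1 − 0.81873) = 0.99237
Parallel (C and D): 1 − (1 − 0.88692)(1 − 0.86071) = 0.98425
Series ([0.99237] and [0.98425]): 0.99237 × 0.98425 = 0.97674
Parallel ([0.97674] and E): 1 − (1 − 0.97674)(1 − 0.81873) = 0.996

0.996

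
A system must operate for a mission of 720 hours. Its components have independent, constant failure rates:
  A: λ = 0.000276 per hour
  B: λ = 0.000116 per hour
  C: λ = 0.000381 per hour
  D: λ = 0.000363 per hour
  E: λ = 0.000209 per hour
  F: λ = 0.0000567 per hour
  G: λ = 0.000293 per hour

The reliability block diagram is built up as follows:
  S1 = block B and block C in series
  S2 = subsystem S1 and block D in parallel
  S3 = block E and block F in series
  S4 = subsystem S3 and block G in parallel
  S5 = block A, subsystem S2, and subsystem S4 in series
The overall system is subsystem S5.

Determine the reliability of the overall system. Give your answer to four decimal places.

R(A) = exp(−0.000276 × 720) = 0.819779
R(B) = exp(−0.000116 × 720) = 0.919873
R(C) = exp(−0.000381 × 720) = 0.760089
R(D) = exp(−0.000363 × 720) = 0.770004
R(E) = exp(−0.000209 × 720) = 0.860295
R(F) = exp(−0.0000567 × 720) = 0.959998
R(G) = exp(−0.000293 × 720) = 0.809806
Series (B and C): 0.919873 × 0.760089 = 0.699185
Parallel ([0.699185] and D): 1 − (1 − 0.699185)(1 − 0.770004) = 0.930814
Series (E and F): 0.860295 × 0.959998 = 0.825881
Parallel ([0.825881] and G): 1 − (1 − 0.825881)(1 − 0.809806) = 0.966884
Series (A, [0.930814], and [0.966884]): 0.819779 × 0.930814 × 0.966884 = 0.7378

0.7378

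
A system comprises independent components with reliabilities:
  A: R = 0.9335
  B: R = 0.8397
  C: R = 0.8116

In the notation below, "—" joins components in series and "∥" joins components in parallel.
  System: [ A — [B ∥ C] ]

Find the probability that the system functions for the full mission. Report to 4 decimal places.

Parallel (B and C): 1 − (1 − 0.839700)(1 − 0.811600) = 0.969799
Series (A and [0.969799]): 0.933500 × 0.969799 = 0.9053

0.9053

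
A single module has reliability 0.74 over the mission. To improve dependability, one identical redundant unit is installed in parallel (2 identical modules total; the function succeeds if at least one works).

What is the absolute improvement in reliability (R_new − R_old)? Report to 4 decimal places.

R_before = 0.74
R_after = 1 − (1 − 0.74)^2 = 0.9324
ΔR = 0.9324 − 0.74 = 0.1924

0.1924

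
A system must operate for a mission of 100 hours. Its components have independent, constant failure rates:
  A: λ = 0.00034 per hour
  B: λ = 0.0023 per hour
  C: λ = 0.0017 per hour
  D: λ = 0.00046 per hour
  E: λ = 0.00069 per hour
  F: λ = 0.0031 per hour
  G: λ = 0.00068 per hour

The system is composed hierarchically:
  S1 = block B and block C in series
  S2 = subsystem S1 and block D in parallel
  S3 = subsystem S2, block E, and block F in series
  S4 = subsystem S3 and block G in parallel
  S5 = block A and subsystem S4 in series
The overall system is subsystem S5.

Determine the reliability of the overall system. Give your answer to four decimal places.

R(A) = exp(−0.00034 × 100) = 0.966572
R(B) = exp(−0.0023 × 100) = 0.794534
R(C) = exp(−0.0017 × 100) = 0.843665
R(D) = exp(−0.00046 × 100) = 0.955042
R(E) = exp(−0.00069 × 100) = 0.933327
R(F) = exp(−0.0031 × 100) = 0.733447
R(G) = exp(−0.00068 × 100) = 0.934260
Series (B and C): 0.794534 × 0.843665 = 0.670321
Parallel ([0.670321] and D): 1 − (1 − 0.670321)(1 − 0.955042) = 0.985178
Series ([0.985178], E, and F): 0.985178 × 0.933327 × 0.733447 = 0.674400
Parallel ([0.674400] and G): 1 − (1 − 0.674400)(1 − 0.934260) = 0.978595
Series (A and [0.978595]): 0.966572 × 0.978595 = 0.9459

0.9459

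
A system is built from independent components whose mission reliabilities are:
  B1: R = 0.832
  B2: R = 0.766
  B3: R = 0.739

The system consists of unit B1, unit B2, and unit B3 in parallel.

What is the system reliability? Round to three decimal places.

0.990

Parallel (B1, B2, and B3): 1 − (1 − 0.83200)(1 − 0.76600)(1 − 0.73900) = 0.990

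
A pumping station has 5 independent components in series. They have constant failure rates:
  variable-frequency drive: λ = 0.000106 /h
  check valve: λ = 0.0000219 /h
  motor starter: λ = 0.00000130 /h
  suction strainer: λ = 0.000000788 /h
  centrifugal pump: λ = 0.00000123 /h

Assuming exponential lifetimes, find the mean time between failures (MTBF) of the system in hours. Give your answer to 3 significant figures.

Series of exponential components: λ_sys = Σ λ_i
λ_sys = 0.000106 + 0.0000219 + 0.00000130 + 0.000000788 + 0.00000123 = 1.3122e-04 /h
MTBF = 1 / λ_sys = 7620 h

7620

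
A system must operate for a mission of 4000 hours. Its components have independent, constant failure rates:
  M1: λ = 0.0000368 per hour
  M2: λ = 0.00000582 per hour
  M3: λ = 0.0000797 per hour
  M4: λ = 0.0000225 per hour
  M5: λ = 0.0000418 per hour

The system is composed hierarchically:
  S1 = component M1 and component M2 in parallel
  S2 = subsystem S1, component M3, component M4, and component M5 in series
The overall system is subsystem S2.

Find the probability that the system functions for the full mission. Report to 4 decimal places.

R(M1) = exp(−0.0000368 × 4000) = 0.863121
R(M2) = exp(−0.00000582 × 4000) = 0.976989
R(M3) = exp(−0.0000797 × 4000) = 0.727021
R(M4) = exp(−0.0000225 × 4000) = 0.913931
R(M5) = exp(−0.0000418 × 4000) = 0.846030
Parallel (M1 and M2): 1 − (1 − 0.863121)(1 − 0.976989) = 0.996850
Series ([0.996850], M3, M4, and M5): 0.996850 × 0.727021 × 0.913931 × 0.846030 = 0.5604

0.5604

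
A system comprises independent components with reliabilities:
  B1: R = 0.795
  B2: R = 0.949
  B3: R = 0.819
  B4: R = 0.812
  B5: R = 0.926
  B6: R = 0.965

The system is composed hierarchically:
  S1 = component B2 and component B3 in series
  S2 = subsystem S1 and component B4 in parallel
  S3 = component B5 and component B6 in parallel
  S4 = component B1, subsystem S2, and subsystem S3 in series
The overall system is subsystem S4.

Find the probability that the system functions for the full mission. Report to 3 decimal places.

0.760

Series (B2 and B3): 0.94900 × 0.81900 = 0.77723
Parallel ([0.77723] and B4): 1 − (1 − 0.77723)(1 − 0.81200) = 0.95812
Parallel (B5 and B6): 1 − (1 − 0.92600)(1 − 0.96500) = 0.99741
Series (B1, [0.95812], and [0.99741]): 0.79500 × 0.95812 × 0.99741 = 0.760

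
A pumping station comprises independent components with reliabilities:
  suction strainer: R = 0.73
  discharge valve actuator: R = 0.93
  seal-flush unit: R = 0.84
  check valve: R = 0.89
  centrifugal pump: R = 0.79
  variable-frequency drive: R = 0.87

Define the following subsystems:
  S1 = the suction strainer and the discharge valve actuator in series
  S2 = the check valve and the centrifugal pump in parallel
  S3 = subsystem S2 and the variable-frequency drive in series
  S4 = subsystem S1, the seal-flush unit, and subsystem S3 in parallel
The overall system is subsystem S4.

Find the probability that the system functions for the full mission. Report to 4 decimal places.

Series (suction strainer and discharge valve actuator): 0.730000 × 0.930000 = 0.678900
Parallel (check valve and centrifugal pump): 1 − (1 − 0.890000)(1 − 0.790000) = 0.976900
Series ([0.976900] and variable-frequency drive): 0.976900 × 0.870000 = 0.849903
Parallel ([0.678900], seal-flush unit, and [0.849903]): 1 − (1 − 0.678900)(1 − 0.840000)(1 − 0.849903) = 0.9923

0.9923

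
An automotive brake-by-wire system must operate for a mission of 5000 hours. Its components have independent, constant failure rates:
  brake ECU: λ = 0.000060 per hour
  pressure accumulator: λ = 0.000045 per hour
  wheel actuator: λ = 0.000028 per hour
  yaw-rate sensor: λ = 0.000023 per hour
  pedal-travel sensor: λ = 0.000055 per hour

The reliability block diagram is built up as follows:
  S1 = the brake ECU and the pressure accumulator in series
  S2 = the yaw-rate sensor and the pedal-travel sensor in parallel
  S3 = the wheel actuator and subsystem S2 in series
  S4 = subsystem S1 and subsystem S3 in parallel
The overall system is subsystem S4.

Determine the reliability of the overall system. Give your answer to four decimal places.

0.9374

R(brake ECU) = exp(−0.000060 × 5000) = 0.740818
R(pressure accumulator) = exp(−0.000045 × 5000) = 0.798516
R(wheel actuator) = exp(−0.000028 × 5000) = 0.869358
R(yaw-rate sensor) = exp(−0.000023 × 5000) = 0.891366
R(pedal-travel sensor) = exp(−0.000055 × 5000) = 0.759572
Series (brake ECU and pressure accumulator): 0.740818 × 0.798516 = 0.591555
Parallel (yaw-rate sensor and pedal-travel sensor): 1 − (1 − 0.891366)(1 − 0.759572) = 0.973881
Series (wheel actuator and [0.973881]): 0.869358 × 0.973881 = 0.846651
Parallel ([0.591555] and [0.846651]): 1 − (1 − 0.591555)(1 − 0.846651) = 0.9374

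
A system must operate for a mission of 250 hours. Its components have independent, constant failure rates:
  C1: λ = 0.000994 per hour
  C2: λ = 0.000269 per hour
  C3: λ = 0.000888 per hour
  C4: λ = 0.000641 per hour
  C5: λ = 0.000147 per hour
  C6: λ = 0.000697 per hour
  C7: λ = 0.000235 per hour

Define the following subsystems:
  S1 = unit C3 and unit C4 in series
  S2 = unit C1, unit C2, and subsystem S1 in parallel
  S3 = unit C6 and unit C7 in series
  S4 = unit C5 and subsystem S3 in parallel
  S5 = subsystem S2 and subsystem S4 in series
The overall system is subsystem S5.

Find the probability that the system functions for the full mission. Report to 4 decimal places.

R(C1) = exp(−0.000994 × 250) = 0.779970
R(C2) = exp(−0.000269 × 250) = 0.934961
R(C3) = exp(−0.000888 × 250) = 0.800915
R(C4) = exp(−0.000641 × 250) = 0.851931
R(C5) = exp(−0.000147 × 250) = 0.963917
R(C6) = exp(−0.000697 × 250) = 0.840087
R(C7) = exp(−0.000235 × 250) = 0.942942
Series (C3 and C4): 0.800915 × 0.851931 = 0.682324
Parallel (C1, C2, and [0.682324]): 1 − (1 − 0.779970)(1 − 0.934961)(1 − 0.682324) = 0.995454
Series (C6 and C7): 0.840087 × 0.942942 = 0.792153
Parallel (C5 and [0.792153]): 1 − (1 − 0.963917)(1 − 0.792153) = 0.992500
Series ([0.995454] and [0.992500]): 0.995454 × 0.992500 = 0.9880

0.9880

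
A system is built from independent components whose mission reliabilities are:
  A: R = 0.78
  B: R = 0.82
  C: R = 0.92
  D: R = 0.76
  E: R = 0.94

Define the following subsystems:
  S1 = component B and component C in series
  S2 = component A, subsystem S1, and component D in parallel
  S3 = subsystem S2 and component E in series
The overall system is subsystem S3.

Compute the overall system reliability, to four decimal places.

0.9278

Series (B and C): 0.820000 × 0.920000 = 0.754400
Parallel (A, [0.754400], and D): 1 − (1 − 0.780000)(1 − 0.754400)(1 − 0.760000) = 0.987032
Series ([0.987032] and E): 0.987032 × 0.940000 = 0.9278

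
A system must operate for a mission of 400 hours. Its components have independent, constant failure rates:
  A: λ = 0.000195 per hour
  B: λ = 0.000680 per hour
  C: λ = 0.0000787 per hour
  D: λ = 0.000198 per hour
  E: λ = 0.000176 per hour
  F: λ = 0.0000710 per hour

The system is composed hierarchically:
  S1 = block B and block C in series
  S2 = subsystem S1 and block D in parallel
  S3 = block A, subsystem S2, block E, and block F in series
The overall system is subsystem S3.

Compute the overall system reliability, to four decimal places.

R(A) = exp(−0.000195 × 400) = 0.924964
R(B) = exp(−0.000680 × 400) = 0.761854
R(C) = exp(−0.0000787 × 400) = 0.969010
R(D) = exp(−0.000198 × 400) = 0.923855
R(E) = exp(−0.000176 × 400) = 0.932021
R(F) = exp(−0.0000710 × 400) = 0.971999
Series (B and C): 0.761854 × 0.969010 = 0.738244
Parallel ([0.738244] and D): 1 − (1 − 0.738244)(1 − 0.923855) = 0.980069
Series (A, [0.980069], E, and F): 0.924964 × 0.980069 × 0.932021 × 0.971999 = 0.8212

0.8212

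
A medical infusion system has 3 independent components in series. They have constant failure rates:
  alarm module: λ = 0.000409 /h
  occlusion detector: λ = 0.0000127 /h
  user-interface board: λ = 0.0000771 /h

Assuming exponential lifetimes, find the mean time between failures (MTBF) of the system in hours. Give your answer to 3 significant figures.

2000

Series of exponential components: λ_sys = Σ λ_i
λ_sys = 0.000409 + 0.0000127 + 0.0000771 = 4.9880e-04 /h
MTBF = 1 / λ_sys = 2000 h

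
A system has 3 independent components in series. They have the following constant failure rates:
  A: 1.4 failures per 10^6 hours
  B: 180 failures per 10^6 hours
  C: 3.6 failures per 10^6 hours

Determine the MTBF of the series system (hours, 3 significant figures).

Series of exponential components: λ_sys = Σ λ_i
λ_sys = 0.0000014 + 0.00018 + 0.0000036 = 1.8500e-04 /h
MTBF = 1 / λ_sys = 5410 h

5410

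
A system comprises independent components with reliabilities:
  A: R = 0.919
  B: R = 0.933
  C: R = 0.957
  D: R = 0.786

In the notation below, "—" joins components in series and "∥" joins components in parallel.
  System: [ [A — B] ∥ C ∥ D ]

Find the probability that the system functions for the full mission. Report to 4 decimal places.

0.9987

Series (A and B): 0.919000 × 0.933000 = 0.857427
Parallel ([0.857427], C, and D): 1 − (1 − 0.857427)(1 − 0.957000)(1 − 0.786000) = 0.9987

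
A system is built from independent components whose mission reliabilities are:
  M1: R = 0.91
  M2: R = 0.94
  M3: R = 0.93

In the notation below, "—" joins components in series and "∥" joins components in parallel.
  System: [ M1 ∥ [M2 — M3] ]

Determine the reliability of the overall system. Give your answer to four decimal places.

Series (M2 and M3): 0.940000 × 0.930000 = 0.874200
Parallel (M1 and [0.874200]): 1 − (1 − 0.910000)(1 − 0.874200) = 0.9887

0.9887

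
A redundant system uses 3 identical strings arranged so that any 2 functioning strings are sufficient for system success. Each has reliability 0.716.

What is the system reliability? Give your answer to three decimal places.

R = Σ_{i=2}^{3} C(3,i) p^i (1−p)^{3−i} with p = 0.716
C(3,2)·0.716^2·0.284^1 = 0.43678
C(3,3)·0.716^3·0.284^0 = 0.36706
Sum = 0.804

0.804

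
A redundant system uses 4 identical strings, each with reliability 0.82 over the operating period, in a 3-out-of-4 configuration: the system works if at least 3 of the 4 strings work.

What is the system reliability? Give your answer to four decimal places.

R = Σ_{i=3}^{4} C(4,i) p^i (1−p)^{4−i} with p = 0.82
C(4,3)·0.82^3·0.18^1 = 0.396985
C(4,4)·0.82^4·0.18^0 = 0.452122
Sum = 0.8491

0.8491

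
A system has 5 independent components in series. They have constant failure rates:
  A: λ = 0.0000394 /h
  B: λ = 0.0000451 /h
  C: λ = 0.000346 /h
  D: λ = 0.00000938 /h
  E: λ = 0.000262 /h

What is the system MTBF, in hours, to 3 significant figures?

1420

Series of exponential components: λ_sys = Σ λ_i
λ_sys = 0.0000394 + 0.0000451 + 0.000346 + 0.00000938 + 0.000262 = 7.0188e-04 /h
MTBF = 1 / λ_sys = 1420 h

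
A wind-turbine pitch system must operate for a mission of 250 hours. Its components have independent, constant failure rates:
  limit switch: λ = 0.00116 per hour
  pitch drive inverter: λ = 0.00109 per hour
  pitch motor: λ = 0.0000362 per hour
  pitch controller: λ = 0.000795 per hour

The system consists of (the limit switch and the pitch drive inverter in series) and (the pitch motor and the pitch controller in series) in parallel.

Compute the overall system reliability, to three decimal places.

0.919

R(limit switch) = exp(−0.00116 × 250) = 0.74826
R(pitch drive inverter) = exp(−0.00109 × 250) = 0.76147
R(pitch motor) = exp(−0.0000362 × 250) = 0.99099
R(pitch controller) = exp(−0.000795 × 250) = 0.81975
Series (limit switch and pitch drive inverter): 0.74826 × 0.76147 = 0.56978
Series (pitch motor and pitch controller): 0.99099 × 0.81975 = 0.81236
Parallel ([0.56978] and [0.81236]): 1 − (1 − 0.56978)(1 − 0.81236) = 0.919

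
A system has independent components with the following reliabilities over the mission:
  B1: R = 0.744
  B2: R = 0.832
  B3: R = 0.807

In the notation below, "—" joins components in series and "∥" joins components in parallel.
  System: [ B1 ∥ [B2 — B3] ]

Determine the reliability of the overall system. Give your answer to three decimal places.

Series (B2 and B3): 0.83200 × 0.80700 = 0.67142
Parallel (B1 and [0.67142]): 1 − (1 − 0.74400)(1 − 0.67142) = 0.916

0.916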